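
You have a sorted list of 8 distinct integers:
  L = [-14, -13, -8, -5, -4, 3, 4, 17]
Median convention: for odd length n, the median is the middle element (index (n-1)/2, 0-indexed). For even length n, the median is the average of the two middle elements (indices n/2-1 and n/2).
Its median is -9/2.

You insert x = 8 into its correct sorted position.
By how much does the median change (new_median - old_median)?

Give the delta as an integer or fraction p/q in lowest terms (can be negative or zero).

Old median = -9/2
After inserting x = 8: new sorted = [-14, -13, -8, -5, -4, 3, 4, 8, 17]
New median = -4
Delta = -4 - -9/2 = 1/2

Answer: 1/2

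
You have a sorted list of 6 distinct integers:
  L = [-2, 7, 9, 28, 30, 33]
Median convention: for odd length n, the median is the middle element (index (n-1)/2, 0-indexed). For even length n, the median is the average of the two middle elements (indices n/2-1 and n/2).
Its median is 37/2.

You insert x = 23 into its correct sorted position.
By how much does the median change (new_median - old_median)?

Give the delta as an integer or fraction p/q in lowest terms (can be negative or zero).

Old median = 37/2
After inserting x = 23: new sorted = [-2, 7, 9, 23, 28, 30, 33]
New median = 23
Delta = 23 - 37/2 = 9/2

Answer: 9/2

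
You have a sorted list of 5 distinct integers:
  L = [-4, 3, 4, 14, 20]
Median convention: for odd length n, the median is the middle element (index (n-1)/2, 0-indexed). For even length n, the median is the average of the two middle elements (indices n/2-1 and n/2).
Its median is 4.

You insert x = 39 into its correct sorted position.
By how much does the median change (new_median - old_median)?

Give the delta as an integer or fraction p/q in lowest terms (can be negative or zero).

Answer: 5

Derivation:
Old median = 4
After inserting x = 39: new sorted = [-4, 3, 4, 14, 20, 39]
New median = 9
Delta = 9 - 4 = 5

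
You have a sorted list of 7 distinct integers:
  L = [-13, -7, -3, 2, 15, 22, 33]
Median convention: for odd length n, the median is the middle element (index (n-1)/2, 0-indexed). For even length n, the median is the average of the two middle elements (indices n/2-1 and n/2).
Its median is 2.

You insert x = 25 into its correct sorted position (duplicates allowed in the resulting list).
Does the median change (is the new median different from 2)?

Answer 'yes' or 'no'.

Answer: yes

Derivation:
Old median = 2
Insert x = 25
New median = 17/2
Changed? yes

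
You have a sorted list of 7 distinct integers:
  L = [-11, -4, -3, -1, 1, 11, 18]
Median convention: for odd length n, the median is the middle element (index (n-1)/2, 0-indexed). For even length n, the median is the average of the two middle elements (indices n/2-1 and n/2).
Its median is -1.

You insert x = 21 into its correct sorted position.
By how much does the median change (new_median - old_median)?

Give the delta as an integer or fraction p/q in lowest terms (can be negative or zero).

Answer: 1

Derivation:
Old median = -1
After inserting x = 21: new sorted = [-11, -4, -3, -1, 1, 11, 18, 21]
New median = 0
Delta = 0 - -1 = 1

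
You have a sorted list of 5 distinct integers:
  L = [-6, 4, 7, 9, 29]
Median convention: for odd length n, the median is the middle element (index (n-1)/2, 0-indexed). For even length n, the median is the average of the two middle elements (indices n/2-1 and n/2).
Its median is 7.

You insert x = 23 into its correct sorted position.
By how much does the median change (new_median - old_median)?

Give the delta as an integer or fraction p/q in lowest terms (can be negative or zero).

Old median = 7
After inserting x = 23: new sorted = [-6, 4, 7, 9, 23, 29]
New median = 8
Delta = 8 - 7 = 1

Answer: 1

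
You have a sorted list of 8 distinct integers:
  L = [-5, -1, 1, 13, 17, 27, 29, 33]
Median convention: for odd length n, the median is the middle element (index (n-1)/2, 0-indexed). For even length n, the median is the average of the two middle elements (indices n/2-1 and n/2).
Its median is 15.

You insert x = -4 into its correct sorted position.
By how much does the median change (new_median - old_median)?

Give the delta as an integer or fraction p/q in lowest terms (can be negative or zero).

Old median = 15
After inserting x = -4: new sorted = [-5, -4, -1, 1, 13, 17, 27, 29, 33]
New median = 13
Delta = 13 - 15 = -2

Answer: -2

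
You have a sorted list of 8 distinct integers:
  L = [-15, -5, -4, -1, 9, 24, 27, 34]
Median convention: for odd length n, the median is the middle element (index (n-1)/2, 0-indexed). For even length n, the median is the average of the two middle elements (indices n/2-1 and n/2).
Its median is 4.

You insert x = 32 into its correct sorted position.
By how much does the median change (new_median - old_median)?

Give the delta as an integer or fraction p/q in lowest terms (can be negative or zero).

Answer: 5

Derivation:
Old median = 4
After inserting x = 32: new sorted = [-15, -5, -4, -1, 9, 24, 27, 32, 34]
New median = 9
Delta = 9 - 4 = 5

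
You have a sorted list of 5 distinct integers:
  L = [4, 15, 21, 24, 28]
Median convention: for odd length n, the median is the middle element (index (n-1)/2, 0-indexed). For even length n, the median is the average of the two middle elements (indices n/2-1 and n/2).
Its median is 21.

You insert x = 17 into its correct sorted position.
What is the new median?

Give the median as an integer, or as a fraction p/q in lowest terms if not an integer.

Answer: 19

Derivation:
Old list (sorted, length 5): [4, 15, 21, 24, 28]
Old median = 21
Insert x = 17
Old length odd (5). Middle was index 2 = 21.
New length even (6). New median = avg of two middle elements.
x = 17: 2 elements are < x, 3 elements are > x.
New sorted list: [4, 15, 17, 21, 24, 28]
New median = 19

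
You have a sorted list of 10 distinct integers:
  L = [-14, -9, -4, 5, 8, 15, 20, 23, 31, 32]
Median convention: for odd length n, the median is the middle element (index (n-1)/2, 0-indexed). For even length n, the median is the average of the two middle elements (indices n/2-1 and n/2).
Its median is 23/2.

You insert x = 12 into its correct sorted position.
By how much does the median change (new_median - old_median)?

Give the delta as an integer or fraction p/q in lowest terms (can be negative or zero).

Old median = 23/2
After inserting x = 12: new sorted = [-14, -9, -4, 5, 8, 12, 15, 20, 23, 31, 32]
New median = 12
Delta = 12 - 23/2 = 1/2

Answer: 1/2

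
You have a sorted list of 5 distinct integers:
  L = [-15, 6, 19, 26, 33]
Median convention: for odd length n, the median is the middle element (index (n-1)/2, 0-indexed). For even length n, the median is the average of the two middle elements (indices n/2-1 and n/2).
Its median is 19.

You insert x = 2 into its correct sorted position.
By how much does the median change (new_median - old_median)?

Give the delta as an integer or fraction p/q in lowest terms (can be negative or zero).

Old median = 19
After inserting x = 2: new sorted = [-15, 2, 6, 19, 26, 33]
New median = 25/2
Delta = 25/2 - 19 = -13/2

Answer: -13/2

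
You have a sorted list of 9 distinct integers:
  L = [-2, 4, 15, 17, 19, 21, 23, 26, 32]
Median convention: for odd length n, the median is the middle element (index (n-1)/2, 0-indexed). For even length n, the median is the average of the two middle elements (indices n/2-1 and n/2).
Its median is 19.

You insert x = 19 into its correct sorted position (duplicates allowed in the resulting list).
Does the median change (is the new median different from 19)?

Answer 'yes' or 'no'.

Answer: no

Derivation:
Old median = 19
Insert x = 19
New median = 19
Changed? no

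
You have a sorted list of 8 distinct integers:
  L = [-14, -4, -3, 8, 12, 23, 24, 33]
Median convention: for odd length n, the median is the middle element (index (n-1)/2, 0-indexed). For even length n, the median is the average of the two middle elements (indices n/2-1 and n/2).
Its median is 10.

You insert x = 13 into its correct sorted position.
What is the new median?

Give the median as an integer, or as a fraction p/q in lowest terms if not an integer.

Answer: 12

Derivation:
Old list (sorted, length 8): [-14, -4, -3, 8, 12, 23, 24, 33]
Old median = 10
Insert x = 13
Old length even (8). Middle pair: indices 3,4 = 8,12.
New length odd (9). New median = single middle element.
x = 13: 5 elements are < x, 3 elements are > x.
New sorted list: [-14, -4, -3, 8, 12, 13, 23, 24, 33]
New median = 12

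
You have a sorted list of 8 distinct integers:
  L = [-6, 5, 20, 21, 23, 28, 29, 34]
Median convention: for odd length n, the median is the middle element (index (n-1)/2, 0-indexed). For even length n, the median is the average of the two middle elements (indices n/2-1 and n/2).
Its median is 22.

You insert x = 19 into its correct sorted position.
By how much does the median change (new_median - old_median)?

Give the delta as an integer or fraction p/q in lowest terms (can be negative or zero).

Answer: -1

Derivation:
Old median = 22
After inserting x = 19: new sorted = [-6, 5, 19, 20, 21, 23, 28, 29, 34]
New median = 21
Delta = 21 - 22 = -1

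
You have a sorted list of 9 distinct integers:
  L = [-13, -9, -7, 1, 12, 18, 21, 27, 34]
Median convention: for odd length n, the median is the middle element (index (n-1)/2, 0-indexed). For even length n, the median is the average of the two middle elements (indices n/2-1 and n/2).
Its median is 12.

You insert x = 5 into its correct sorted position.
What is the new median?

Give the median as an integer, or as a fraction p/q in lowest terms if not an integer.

Answer: 17/2

Derivation:
Old list (sorted, length 9): [-13, -9, -7, 1, 12, 18, 21, 27, 34]
Old median = 12
Insert x = 5
Old length odd (9). Middle was index 4 = 12.
New length even (10). New median = avg of two middle elements.
x = 5: 4 elements are < x, 5 elements are > x.
New sorted list: [-13, -9, -7, 1, 5, 12, 18, 21, 27, 34]
New median = 17/2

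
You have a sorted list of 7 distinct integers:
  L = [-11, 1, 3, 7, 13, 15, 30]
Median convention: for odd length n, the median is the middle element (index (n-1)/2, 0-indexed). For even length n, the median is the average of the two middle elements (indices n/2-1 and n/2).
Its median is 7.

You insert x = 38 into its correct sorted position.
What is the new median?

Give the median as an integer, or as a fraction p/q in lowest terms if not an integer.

Answer: 10

Derivation:
Old list (sorted, length 7): [-11, 1, 3, 7, 13, 15, 30]
Old median = 7
Insert x = 38
Old length odd (7). Middle was index 3 = 7.
New length even (8). New median = avg of two middle elements.
x = 38: 7 elements are < x, 0 elements are > x.
New sorted list: [-11, 1, 3, 7, 13, 15, 30, 38]
New median = 10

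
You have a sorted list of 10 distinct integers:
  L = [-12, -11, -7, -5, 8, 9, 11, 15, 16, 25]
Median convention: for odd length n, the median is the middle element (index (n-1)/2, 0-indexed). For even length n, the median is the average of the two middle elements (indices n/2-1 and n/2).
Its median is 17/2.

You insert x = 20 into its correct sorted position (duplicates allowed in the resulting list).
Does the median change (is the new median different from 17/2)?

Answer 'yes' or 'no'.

Answer: yes

Derivation:
Old median = 17/2
Insert x = 20
New median = 9
Changed? yes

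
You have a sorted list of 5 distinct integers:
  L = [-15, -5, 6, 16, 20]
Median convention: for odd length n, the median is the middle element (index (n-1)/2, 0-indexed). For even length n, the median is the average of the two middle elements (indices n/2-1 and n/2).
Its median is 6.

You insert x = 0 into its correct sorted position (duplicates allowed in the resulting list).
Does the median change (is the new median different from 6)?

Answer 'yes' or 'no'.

Answer: yes

Derivation:
Old median = 6
Insert x = 0
New median = 3
Changed? yes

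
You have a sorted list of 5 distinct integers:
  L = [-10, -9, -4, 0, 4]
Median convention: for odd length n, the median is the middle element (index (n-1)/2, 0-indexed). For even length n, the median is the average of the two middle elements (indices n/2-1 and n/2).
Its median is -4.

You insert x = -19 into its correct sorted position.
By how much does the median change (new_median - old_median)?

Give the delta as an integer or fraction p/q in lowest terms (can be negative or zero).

Old median = -4
After inserting x = -19: new sorted = [-19, -10, -9, -4, 0, 4]
New median = -13/2
Delta = -13/2 - -4 = -5/2

Answer: -5/2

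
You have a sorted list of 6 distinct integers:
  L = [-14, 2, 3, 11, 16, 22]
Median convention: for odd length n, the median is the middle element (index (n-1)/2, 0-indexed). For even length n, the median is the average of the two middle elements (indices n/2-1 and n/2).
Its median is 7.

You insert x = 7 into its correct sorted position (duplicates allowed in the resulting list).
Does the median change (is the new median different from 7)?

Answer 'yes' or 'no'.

Old median = 7
Insert x = 7
New median = 7
Changed? no

Answer: no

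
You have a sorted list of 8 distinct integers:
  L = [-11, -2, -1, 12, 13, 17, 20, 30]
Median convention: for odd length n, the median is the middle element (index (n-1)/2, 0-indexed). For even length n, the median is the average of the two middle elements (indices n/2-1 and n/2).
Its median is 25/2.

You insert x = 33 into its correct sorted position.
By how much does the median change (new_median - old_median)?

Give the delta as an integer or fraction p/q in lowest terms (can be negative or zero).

Old median = 25/2
After inserting x = 33: new sorted = [-11, -2, -1, 12, 13, 17, 20, 30, 33]
New median = 13
Delta = 13 - 25/2 = 1/2

Answer: 1/2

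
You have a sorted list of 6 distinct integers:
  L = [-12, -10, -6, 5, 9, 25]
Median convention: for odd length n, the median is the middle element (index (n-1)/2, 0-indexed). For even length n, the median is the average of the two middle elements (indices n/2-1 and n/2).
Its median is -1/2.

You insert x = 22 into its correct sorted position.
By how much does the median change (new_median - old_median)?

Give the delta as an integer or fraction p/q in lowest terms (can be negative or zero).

Answer: 11/2

Derivation:
Old median = -1/2
After inserting x = 22: new sorted = [-12, -10, -6, 5, 9, 22, 25]
New median = 5
Delta = 5 - -1/2 = 11/2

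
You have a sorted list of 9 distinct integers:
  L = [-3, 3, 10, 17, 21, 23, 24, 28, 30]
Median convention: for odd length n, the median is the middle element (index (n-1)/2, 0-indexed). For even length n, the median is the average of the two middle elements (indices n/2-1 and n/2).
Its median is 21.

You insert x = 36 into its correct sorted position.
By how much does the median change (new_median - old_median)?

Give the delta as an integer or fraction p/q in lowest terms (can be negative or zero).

Answer: 1

Derivation:
Old median = 21
After inserting x = 36: new sorted = [-3, 3, 10, 17, 21, 23, 24, 28, 30, 36]
New median = 22
Delta = 22 - 21 = 1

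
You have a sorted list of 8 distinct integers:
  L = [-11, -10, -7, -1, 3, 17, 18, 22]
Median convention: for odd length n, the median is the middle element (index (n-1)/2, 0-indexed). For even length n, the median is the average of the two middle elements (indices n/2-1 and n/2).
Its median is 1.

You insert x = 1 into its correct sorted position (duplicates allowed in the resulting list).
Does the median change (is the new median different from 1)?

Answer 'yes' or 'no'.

Answer: no

Derivation:
Old median = 1
Insert x = 1
New median = 1
Changed? no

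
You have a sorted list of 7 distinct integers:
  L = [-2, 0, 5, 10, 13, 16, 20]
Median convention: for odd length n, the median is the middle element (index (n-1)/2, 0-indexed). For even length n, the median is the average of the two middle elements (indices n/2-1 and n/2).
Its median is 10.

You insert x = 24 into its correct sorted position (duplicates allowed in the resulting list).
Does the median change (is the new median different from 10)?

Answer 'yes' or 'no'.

Old median = 10
Insert x = 24
New median = 23/2
Changed? yes

Answer: yes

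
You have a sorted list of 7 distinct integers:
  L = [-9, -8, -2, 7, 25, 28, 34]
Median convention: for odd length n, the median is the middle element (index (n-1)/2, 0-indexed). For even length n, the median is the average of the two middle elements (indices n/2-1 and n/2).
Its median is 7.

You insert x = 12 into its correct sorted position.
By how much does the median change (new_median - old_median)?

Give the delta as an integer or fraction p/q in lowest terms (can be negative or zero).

Old median = 7
After inserting x = 12: new sorted = [-9, -8, -2, 7, 12, 25, 28, 34]
New median = 19/2
Delta = 19/2 - 7 = 5/2

Answer: 5/2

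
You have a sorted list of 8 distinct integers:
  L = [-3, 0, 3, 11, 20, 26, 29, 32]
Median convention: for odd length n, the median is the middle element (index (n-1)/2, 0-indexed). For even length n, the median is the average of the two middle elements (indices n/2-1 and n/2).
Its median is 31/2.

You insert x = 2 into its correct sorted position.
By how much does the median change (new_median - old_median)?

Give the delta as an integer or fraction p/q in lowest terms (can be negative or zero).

Old median = 31/2
After inserting x = 2: new sorted = [-3, 0, 2, 3, 11, 20, 26, 29, 32]
New median = 11
Delta = 11 - 31/2 = -9/2

Answer: -9/2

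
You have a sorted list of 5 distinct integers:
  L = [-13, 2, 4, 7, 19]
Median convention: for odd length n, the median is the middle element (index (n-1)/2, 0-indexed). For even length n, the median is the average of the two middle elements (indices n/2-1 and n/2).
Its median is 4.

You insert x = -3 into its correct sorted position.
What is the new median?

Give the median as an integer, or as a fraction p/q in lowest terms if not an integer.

Answer: 3

Derivation:
Old list (sorted, length 5): [-13, 2, 4, 7, 19]
Old median = 4
Insert x = -3
Old length odd (5). Middle was index 2 = 4.
New length even (6). New median = avg of two middle elements.
x = -3: 1 elements are < x, 4 elements are > x.
New sorted list: [-13, -3, 2, 4, 7, 19]
New median = 3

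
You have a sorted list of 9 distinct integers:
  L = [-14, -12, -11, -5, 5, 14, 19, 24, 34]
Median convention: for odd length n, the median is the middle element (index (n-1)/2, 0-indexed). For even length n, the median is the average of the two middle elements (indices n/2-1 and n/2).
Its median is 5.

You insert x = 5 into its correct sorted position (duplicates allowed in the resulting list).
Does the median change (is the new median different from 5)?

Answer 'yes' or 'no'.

Answer: no

Derivation:
Old median = 5
Insert x = 5
New median = 5
Changed? no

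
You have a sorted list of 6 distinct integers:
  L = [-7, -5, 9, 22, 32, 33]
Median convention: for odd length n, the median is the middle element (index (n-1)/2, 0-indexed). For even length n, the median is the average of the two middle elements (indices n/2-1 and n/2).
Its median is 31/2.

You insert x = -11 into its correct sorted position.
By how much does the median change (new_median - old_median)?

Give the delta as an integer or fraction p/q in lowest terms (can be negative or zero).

Old median = 31/2
After inserting x = -11: new sorted = [-11, -7, -5, 9, 22, 32, 33]
New median = 9
Delta = 9 - 31/2 = -13/2

Answer: -13/2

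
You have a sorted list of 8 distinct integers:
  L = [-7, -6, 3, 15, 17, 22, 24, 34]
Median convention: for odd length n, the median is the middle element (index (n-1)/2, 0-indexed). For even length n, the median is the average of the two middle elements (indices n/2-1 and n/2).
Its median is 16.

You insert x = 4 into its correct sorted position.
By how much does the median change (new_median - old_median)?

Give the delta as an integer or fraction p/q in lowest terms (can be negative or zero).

Answer: -1

Derivation:
Old median = 16
After inserting x = 4: new sorted = [-7, -6, 3, 4, 15, 17, 22, 24, 34]
New median = 15
Delta = 15 - 16 = -1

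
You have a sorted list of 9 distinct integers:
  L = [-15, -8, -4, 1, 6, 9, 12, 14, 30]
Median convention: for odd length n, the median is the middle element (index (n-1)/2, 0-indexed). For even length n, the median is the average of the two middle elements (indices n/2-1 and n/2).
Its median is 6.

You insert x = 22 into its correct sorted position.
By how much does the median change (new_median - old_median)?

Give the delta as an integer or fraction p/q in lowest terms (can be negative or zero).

Answer: 3/2

Derivation:
Old median = 6
After inserting x = 22: new sorted = [-15, -8, -4, 1, 6, 9, 12, 14, 22, 30]
New median = 15/2
Delta = 15/2 - 6 = 3/2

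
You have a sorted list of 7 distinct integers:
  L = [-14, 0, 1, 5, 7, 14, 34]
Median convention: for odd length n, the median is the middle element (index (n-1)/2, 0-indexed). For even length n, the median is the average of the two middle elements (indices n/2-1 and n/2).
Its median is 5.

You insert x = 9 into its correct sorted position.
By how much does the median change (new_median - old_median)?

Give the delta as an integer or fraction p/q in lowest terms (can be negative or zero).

Old median = 5
After inserting x = 9: new sorted = [-14, 0, 1, 5, 7, 9, 14, 34]
New median = 6
Delta = 6 - 5 = 1

Answer: 1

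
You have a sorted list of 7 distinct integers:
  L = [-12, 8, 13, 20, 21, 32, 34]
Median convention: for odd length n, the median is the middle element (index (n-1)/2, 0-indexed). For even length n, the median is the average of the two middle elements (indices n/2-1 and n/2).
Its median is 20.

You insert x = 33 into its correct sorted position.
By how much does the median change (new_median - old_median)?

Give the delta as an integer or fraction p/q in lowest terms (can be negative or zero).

Old median = 20
After inserting x = 33: new sorted = [-12, 8, 13, 20, 21, 32, 33, 34]
New median = 41/2
Delta = 41/2 - 20 = 1/2

Answer: 1/2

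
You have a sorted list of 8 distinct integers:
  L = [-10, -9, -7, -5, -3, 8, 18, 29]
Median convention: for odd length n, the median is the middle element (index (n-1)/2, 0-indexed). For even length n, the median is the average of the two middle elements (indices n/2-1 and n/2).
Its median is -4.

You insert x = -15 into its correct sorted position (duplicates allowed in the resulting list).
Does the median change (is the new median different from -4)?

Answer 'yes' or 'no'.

Answer: yes

Derivation:
Old median = -4
Insert x = -15
New median = -5
Changed? yes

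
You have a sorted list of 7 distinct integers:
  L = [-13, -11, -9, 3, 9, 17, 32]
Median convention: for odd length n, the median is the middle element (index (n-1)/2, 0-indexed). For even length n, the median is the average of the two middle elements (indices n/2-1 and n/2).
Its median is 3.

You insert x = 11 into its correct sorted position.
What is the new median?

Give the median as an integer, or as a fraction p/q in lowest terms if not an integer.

Answer: 6

Derivation:
Old list (sorted, length 7): [-13, -11, -9, 3, 9, 17, 32]
Old median = 3
Insert x = 11
Old length odd (7). Middle was index 3 = 3.
New length even (8). New median = avg of two middle elements.
x = 11: 5 elements are < x, 2 elements are > x.
New sorted list: [-13, -11, -9, 3, 9, 11, 17, 32]
New median = 6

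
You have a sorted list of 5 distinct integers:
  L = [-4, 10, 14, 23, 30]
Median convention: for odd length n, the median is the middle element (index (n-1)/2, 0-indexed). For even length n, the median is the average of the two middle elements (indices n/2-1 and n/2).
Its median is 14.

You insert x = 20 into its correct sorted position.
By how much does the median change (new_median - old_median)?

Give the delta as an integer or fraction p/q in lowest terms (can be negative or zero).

Old median = 14
After inserting x = 20: new sorted = [-4, 10, 14, 20, 23, 30]
New median = 17
Delta = 17 - 14 = 3

Answer: 3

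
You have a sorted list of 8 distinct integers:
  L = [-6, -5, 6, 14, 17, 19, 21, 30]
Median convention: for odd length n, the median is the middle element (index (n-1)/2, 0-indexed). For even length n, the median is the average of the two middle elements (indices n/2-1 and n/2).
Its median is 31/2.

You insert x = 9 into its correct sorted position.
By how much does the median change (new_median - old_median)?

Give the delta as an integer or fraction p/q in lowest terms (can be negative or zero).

Old median = 31/2
After inserting x = 9: new sorted = [-6, -5, 6, 9, 14, 17, 19, 21, 30]
New median = 14
Delta = 14 - 31/2 = -3/2

Answer: -3/2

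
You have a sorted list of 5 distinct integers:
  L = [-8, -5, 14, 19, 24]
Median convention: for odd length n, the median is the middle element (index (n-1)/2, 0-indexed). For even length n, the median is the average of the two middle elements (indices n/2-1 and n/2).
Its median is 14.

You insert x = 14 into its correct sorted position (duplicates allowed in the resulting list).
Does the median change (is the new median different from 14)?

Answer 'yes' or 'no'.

Answer: no

Derivation:
Old median = 14
Insert x = 14
New median = 14
Changed? no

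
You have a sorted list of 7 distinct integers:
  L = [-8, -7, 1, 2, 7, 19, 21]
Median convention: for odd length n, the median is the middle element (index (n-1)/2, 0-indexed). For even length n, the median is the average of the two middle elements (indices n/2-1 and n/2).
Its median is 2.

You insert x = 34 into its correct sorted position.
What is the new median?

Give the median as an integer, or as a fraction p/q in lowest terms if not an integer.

Old list (sorted, length 7): [-8, -7, 1, 2, 7, 19, 21]
Old median = 2
Insert x = 34
Old length odd (7). Middle was index 3 = 2.
New length even (8). New median = avg of two middle elements.
x = 34: 7 elements are < x, 0 elements are > x.
New sorted list: [-8, -7, 1, 2, 7, 19, 21, 34]
New median = 9/2

Answer: 9/2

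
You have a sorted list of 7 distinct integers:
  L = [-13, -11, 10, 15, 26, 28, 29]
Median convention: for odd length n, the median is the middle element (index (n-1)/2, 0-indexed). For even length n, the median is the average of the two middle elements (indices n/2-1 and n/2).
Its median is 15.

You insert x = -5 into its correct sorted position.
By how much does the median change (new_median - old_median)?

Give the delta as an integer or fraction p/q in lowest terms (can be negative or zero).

Answer: -5/2

Derivation:
Old median = 15
After inserting x = -5: new sorted = [-13, -11, -5, 10, 15, 26, 28, 29]
New median = 25/2
Delta = 25/2 - 15 = -5/2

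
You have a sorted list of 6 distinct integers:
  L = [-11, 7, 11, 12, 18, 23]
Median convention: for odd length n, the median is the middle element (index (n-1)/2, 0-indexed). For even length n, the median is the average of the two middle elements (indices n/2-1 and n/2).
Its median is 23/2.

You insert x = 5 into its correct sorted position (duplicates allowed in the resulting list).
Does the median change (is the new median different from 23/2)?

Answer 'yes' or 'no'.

Old median = 23/2
Insert x = 5
New median = 11
Changed? yes

Answer: yes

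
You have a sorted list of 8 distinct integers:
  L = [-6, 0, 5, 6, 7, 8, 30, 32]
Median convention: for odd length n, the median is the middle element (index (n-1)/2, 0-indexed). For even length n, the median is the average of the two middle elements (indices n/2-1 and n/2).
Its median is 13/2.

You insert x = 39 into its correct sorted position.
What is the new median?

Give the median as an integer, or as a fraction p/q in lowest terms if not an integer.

Old list (sorted, length 8): [-6, 0, 5, 6, 7, 8, 30, 32]
Old median = 13/2
Insert x = 39
Old length even (8). Middle pair: indices 3,4 = 6,7.
New length odd (9). New median = single middle element.
x = 39: 8 elements are < x, 0 elements are > x.
New sorted list: [-6, 0, 5, 6, 7, 8, 30, 32, 39]
New median = 7

Answer: 7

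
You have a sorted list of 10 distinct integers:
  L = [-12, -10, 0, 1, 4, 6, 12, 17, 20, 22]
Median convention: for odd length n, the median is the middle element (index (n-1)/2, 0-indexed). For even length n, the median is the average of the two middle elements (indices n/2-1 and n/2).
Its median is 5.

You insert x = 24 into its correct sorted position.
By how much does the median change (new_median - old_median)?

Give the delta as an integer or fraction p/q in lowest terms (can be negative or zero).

Old median = 5
After inserting x = 24: new sorted = [-12, -10, 0, 1, 4, 6, 12, 17, 20, 22, 24]
New median = 6
Delta = 6 - 5 = 1

Answer: 1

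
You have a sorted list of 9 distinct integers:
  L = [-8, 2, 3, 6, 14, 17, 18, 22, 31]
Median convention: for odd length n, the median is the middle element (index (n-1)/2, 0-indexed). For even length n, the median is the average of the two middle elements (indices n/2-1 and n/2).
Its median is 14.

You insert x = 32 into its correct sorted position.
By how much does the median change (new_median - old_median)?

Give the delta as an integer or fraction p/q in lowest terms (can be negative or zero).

Answer: 3/2

Derivation:
Old median = 14
After inserting x = 32: new sorted = [-8, 2, 3, 6, 14, 17, 18, 22, 31, 32]
New median = 31/2
Delta = 31/2 - 14 = 3/2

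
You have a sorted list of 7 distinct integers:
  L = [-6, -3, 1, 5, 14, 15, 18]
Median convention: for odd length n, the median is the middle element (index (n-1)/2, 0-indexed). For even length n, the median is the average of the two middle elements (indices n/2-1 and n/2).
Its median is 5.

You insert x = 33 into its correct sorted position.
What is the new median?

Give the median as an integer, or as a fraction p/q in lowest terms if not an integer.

Answer: 19/2

Derivation:
Old list (sorted, length 7): [-6, -3, 1, 5, 14, 15, 18]
Old median = 5
Insert x = 33
Old length odd (7). Middle was index 3 = 5.
New length even (8). New median = avg of two middle elements.
x = 33: 7 elements are < x, 0 elements are > x.
New sorted list: [-6, -3, 1, 5, 14, 15, 18, 33]
New median = 19/2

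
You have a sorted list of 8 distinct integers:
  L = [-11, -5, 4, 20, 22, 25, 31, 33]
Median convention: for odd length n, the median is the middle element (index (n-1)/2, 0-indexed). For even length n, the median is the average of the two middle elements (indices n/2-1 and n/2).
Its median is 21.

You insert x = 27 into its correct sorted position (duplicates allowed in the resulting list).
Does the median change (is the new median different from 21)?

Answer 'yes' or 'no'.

Old median = 21
Insert x = 27
New median = 22
Changed? yes

Answer: yes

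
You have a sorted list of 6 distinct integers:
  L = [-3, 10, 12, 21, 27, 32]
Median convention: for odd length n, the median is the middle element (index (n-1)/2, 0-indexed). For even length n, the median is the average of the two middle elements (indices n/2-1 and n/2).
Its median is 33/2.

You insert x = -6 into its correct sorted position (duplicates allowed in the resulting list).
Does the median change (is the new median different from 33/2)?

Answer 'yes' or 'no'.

Old median = 33/2
Insert x = -6
New median = 12
Changed? yes

Answer: yes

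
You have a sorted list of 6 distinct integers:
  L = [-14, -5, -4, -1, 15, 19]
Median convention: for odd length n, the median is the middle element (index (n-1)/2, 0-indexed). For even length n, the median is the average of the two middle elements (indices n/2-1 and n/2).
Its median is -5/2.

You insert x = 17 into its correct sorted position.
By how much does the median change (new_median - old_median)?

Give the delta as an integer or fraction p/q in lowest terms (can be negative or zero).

Answer: 3/2

Derivation:
Old median = -5/2
After inserting x = 17: new sorted = [-14, -5, -4, -1, 15, 17, 19]
New median = -1
Delta = -1 - -5/2 = 3/2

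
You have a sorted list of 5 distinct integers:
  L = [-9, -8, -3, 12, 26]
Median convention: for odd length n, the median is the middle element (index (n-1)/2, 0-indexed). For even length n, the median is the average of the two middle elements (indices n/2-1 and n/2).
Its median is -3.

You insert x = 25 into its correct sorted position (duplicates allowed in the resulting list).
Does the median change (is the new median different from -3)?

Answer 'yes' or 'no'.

Answer: yes

Derivation:
Old median = -3
Insert x = 25
New median = 9/2
Changed? yes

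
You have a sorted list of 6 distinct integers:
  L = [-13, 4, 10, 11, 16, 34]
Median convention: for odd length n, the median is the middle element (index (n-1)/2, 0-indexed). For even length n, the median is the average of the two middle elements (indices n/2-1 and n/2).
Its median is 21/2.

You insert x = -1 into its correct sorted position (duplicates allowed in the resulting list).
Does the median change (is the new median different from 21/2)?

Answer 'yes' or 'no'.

Answer: yes

Derivation:
Old median = 21/2
Insert x = -1
New median = 10
Changed? yes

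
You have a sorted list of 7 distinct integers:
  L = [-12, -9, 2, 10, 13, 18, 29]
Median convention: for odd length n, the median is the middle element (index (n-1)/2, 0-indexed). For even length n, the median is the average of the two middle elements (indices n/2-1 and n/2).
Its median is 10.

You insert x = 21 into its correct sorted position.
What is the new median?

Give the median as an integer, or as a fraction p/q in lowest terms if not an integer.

Answer: 23/2

Derivation:
Old list (sorted, length 7): [-12, -9, 2, 10, 13, 18, 29]
Old median = 10
Insert x = 21
Old length odd (7). Middle was index 3 = 10.
New length even (8). New median = avg of two middle elements.
x = 21: 6 elements are < x, 1 elements are > x.
New sorted list: [-12, -9, 2, 10, 13, 18, 21, 29]
New median = 23/2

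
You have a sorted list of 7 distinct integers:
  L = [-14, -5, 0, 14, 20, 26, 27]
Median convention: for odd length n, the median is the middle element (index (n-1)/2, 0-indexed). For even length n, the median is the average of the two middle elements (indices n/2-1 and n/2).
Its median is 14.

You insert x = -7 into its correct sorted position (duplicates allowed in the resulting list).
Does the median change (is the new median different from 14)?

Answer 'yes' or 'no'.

Old median = 14
Insert x = -7
New median = 7
Changed? yes

Answer: yes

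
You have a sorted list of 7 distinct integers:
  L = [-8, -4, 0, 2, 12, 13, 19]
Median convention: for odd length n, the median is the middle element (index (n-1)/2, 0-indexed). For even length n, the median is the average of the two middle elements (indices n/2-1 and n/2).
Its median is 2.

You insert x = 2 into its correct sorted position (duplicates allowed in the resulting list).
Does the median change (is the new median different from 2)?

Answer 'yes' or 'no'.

Answer: no

Derivation:
Old median = 2
Insert x = 2
New median = 2
Changed? no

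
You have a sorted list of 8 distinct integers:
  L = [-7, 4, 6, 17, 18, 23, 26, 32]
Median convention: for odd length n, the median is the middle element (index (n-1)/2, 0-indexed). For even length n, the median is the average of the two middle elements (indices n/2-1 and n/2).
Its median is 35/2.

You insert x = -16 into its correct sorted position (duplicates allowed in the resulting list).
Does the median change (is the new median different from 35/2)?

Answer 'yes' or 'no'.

Old median = 35/2
Insert x = -16
New median = 17
Changed? yes

Answer: yes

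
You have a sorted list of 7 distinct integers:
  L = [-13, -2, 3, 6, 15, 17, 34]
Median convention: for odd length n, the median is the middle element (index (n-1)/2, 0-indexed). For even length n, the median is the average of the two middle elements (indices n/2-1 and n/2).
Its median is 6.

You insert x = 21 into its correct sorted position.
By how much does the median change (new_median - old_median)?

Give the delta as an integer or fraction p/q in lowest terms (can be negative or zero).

Old median = 6
After inserting x = 21: new sorted = [-13, -2, 3, 6, 15, 17, 21, 34]
New median = 21/2
Delta = 21/2 - 6 = 9/2

Answer: 9/2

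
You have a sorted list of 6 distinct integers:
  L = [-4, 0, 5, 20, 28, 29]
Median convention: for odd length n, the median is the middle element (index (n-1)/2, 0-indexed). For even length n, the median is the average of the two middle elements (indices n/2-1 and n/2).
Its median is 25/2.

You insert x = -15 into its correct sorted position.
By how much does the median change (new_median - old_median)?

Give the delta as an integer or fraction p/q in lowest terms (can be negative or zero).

Answer: -15/2

Derivation:
Old median = 25/2
After inserting x = -15: new sorted = [-15, -4, 0, 5, 20, 28, 29]
New median = 5
Delta = 5 - 25/2 = -15/2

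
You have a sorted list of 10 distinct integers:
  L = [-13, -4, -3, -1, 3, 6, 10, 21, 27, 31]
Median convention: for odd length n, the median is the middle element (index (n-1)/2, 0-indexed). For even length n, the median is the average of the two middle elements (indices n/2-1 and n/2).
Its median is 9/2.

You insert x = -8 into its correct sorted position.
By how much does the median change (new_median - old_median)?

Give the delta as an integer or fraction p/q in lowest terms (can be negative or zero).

Old median = 9/2
After inserting x = -8: new sorted = [-13, -8, -4, -3, -1, 3, 6, 10, 21, 27, 31]
New median = 3
Delta = 3 - 9/2 = -3/2

Answer: -3/2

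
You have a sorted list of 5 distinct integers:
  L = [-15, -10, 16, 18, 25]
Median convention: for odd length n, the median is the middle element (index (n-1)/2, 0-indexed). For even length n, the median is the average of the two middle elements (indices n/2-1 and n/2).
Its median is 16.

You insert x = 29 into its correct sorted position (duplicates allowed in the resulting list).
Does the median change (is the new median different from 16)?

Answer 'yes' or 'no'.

Answer: yes

Derivation:
Old median = 16
Insert x = 29
New median = 17
Changed? yes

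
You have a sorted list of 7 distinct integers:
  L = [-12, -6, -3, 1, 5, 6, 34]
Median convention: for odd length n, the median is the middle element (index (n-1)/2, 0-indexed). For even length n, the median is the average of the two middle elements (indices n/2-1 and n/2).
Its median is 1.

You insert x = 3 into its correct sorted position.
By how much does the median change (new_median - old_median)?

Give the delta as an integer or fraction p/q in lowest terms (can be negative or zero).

Answer: 1

Derivation:
Old median = 1
After inserting x = 3: new sorted = [-12, -6, -3, 1, 3, 5, 6, 34]
New median = 2
Delta = 2 - 1 = 1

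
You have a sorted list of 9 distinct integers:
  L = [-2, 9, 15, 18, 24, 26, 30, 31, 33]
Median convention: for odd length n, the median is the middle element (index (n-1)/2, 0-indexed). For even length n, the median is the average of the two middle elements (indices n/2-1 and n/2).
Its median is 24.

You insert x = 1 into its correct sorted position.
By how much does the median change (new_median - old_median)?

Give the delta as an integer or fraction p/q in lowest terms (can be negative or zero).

Old median = 24
After inserting x = 1: new sorted = [-2, 1, 9, 15, 18, 24, 26, 30, 31, 33]
New median = 21
Delta = 21 - 24 = -3

Answer: -3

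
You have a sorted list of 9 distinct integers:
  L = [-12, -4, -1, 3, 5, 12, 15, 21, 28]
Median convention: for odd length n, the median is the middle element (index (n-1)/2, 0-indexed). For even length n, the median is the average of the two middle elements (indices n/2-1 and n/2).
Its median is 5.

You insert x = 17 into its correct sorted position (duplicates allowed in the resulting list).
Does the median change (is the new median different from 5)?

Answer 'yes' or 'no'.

Answer: yes

Derivation:
Old median = 5
Insert x = 17
New median = 17/2
Changed? yes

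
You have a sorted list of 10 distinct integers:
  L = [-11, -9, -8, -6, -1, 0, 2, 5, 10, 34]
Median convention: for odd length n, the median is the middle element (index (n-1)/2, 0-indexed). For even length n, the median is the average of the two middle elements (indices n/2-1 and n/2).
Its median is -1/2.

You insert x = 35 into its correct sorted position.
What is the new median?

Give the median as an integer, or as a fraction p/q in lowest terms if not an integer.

Old list (sorted, length 10): [-11, -9, -8, -6, -1, 0, 2, 5, 10, 34]
Old median = -1/2
Insert x = 35
Old length even (10). Middle pair: indices 4,5 = -1,0.
New length odd (11). New median = single middle element.
x = 35: 10 elements are < x, 0 elements are > x.
New sorted list: [-11, -9, -8, -6, -1, 0, 2, 5, 10, 34, 35]
New median = 0

Answer: 0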